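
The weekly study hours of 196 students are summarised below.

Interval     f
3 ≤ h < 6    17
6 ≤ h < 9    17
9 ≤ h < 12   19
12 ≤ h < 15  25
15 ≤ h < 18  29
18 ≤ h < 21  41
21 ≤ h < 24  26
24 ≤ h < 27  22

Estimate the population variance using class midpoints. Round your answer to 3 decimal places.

39.779

Midpoints: 4.5, 7.5, 10.5, 13.5, 16.5, 19.5, 22.5, 25.5
n = 196, Σfm = 3165, mean = 16.1480
Σfm² = 58905
Σf(m − x̄)² = Σfm² − (Σfm)²/n = 58905 − 3165²/196 = 7796.7092
Population variance = 7796.7092 / 196 = 39.7791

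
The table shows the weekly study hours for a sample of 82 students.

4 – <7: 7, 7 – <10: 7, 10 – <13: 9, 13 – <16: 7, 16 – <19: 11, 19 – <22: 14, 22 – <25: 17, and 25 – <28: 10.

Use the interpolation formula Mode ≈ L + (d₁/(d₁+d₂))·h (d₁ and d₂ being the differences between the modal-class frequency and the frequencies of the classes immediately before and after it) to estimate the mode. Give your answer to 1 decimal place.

Modal class: 22 – <25 (highest frequency 17).
d₁ = 17 − 14 = 3, d₂ = 17 − 10 = 7
Mode ≈ 22 + (3/(3+7)) × 3 = 22 + 0.9000 = 22.9000

22.9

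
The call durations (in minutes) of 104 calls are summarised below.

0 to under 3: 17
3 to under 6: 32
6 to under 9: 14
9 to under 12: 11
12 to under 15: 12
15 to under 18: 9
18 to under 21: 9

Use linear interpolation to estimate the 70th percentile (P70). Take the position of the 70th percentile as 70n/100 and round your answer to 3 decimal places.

Cumulative frequencies: 17, 49, 63, 74, 86, 95, 104
n = 104; position = 70n/100 = 72.8.
This falls in the class 9 to under 12: L = 9, F = 63, f = 11, h = 3.
70th percentile ≈ 9 + ((72.8 − 63) / 11) × 3 = 11.6727

11.673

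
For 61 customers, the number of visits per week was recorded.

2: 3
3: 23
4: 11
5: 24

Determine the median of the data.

Cumulative frequencies: 3, 26, 37, 61
n = 61, so the median is the value in position (n+1)/2 = 31.
Position 31 falls at value 4.

4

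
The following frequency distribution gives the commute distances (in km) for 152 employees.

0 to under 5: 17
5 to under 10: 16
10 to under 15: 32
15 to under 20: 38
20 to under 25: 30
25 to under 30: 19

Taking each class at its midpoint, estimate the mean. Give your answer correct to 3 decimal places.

Midpoints: 2.5, 7.5, 12.5, 17.5, 22.5, 27.5
Σfm = 17×2.5 + 16×7.5 + 32×12.5 + 38×17.5 + 30×22.5 + 19×27.5 = 2425
n = Σf = 152
Mean = 2425 / 152 = 15.9539

15.954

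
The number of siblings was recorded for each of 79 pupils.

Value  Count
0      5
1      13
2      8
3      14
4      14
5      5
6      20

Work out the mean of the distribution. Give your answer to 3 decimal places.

3.443

Values: 0, 1, 2, 3, 4, 5, 6
Σfx = 5×0 + 13×1 + 8×2 + 14×3 + 14×4 + 5×5 + 20×6 = 272
n = Σf = 79
Mean = 272 / 79 = 3.4430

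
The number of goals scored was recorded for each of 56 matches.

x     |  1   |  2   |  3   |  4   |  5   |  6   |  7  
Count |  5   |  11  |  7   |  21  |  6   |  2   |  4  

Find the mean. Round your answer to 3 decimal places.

Values: 1, 2, 3, 4, 5, 6, 7
Σfx = 5×1 + 11×2 + 7×3 + 21×4 + 6×5 + 2×6 + 4×7 = 202
n = Σf = 56
Mean = 202 / 56 = 3.6071

3.607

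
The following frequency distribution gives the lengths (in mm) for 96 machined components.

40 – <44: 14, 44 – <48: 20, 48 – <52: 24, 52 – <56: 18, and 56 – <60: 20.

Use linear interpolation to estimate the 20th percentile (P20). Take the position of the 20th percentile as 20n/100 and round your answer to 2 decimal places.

Cumulative frequencies: 14, 34, 58, 76, 96
n = 96; position = 20n/100 = 19.2.
This falls in the class 44 – <48: L = 44, F = 14, f = 20, h = 4.
20th percentile ≈ 44 + ((19.2 − 14) / 20) × 4 = 45.0400

45.04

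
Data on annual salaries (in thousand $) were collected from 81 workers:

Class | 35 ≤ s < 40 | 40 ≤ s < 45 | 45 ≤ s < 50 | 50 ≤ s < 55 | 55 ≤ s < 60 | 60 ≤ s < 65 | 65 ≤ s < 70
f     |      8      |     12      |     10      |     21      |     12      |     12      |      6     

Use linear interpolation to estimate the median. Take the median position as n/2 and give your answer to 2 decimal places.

52.50

Cumulative frequencies: 8, 20, 30, 51, 63, 75, 81
n = 81; position = n/2 = 40.5.
This falls in the class 50 ≤ s < 55: L = 50, F = 30, f = 21, h = 5.
Median ≈ 50 + ((40.5 − 30) / 21) × 5 = 52.5000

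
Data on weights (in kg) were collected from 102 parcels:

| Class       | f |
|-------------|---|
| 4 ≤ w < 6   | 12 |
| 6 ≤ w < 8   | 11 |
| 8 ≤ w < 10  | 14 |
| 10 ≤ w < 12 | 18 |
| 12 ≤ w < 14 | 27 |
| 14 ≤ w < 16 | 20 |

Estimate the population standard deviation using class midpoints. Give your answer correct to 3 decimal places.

3.271

Midpoints: 5, 7, 9, 11, 13, 15
n = 102, Σfm = 1112, mean = 10.9020
Σfm² = 13214
Σf(m − x̄)² = Σfm² − (Σfm)²/n = 13214 − 1112²/102 = 1091.0196
Population variance = 1091.0196 / 102 = 10.6963
Standard deviation = √10.6963 = 3.2705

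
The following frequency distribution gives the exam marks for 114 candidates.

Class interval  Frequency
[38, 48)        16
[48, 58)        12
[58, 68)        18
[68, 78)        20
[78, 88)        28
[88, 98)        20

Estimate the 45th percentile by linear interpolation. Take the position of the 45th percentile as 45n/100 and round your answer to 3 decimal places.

Cumulative frequencies: 16, 28, 46, 66, 94, 114
n = 114; position = 45n/100 = 51.3.
This falls in the class [68, 78): L = 68, F = 46, f = 20, h = 10.
45th percentile ≈ 68 + ((51.3 − 46) / 20) × 10 = 70.6500

70.650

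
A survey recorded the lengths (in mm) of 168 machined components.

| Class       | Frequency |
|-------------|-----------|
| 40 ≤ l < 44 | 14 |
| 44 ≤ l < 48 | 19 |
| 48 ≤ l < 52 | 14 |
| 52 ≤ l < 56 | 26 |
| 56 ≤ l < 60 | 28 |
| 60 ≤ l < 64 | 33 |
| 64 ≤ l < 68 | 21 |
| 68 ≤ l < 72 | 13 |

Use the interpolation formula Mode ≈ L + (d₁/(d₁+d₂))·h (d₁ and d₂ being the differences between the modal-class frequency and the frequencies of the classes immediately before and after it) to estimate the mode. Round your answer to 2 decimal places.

61.18

Modal class: 60 ≤ l < 64 (highest frequency 33).
d₁ = 33 − 28 = 5, d₂ = 33 − 21 = 12
Mode ≈ 60 + (5/(5+12)) × 4 = 60 + 1.1765 = 61.1765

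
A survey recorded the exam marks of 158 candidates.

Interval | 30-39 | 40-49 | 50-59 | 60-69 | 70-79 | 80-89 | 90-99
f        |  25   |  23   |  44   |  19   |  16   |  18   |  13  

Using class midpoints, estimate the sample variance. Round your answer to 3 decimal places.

338.434

Midpoints: 34.5, 44.5, 54.5, 64.5, 74.5, 84.5, 94.5
n = 158, Σfm = 9451, mean = 59.8165
Σfm² = 618459.5
Σf(m − x̄)² = Σfm² − (Σfm)²/n = 618459.5 − 9451²/158 = 53134.1772
Sample variance = 53134.1772 / 157 = 338.4342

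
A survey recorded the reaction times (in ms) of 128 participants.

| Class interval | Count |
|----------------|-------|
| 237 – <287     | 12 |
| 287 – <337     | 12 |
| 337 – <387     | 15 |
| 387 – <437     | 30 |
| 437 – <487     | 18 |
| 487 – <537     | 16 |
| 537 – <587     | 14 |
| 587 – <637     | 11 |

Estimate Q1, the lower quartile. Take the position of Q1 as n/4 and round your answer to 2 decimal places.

363.67

Cumulative frequencies: 12, 24, 39, 69, 87, 103, 117, 128
n = 128; position = n/4 = 32.
This falls in the class 337 – <387: L = 337, F = 24, f = 15, h = 50.
Lower quartile ≈ 337 + ((32 − 24) / 15) × 50 = 363.6667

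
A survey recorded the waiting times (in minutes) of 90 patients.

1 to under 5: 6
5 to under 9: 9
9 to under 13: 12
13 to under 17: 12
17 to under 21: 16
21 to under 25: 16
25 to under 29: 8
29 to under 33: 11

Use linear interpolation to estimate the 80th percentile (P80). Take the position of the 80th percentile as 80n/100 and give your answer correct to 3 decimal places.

Cumulative frequencies: 6, 15, 27, 39, 55, 71, 79, 90
n = 90; position = 80n/100 = 72.
This falls in the class 25 to under 29: L = 25, F = 71, f = 8, h = 4.
80th percentile ≈ 25 + ((72 − 71) / 8) × 4 = 25.5000

25.500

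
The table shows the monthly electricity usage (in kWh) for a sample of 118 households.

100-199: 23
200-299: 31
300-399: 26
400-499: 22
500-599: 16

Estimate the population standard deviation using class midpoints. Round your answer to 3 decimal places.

Midpoints: 149.5, 249.5, 349.5, 449.5, 549.5
n = 118, Σfm = 38941, mean = 330.0085
Σfm² = 14896029.5
Σf(m − x̄)² = Σfm² − (Σfm)²/n = 14896029.5 − 38941²/118 = 2045169.4915
Population variance = 2045169.4915 / 118 = 17331.9448
Standard deviation = √17331.9448 = 131.6508

131.651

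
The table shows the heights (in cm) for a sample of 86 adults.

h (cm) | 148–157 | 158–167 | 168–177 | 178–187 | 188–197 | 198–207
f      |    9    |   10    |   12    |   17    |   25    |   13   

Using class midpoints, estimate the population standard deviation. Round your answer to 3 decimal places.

Midpoints: 152.5, 162.5, 172.5, 182.5, 192.5, 202.5
n = 86, Σfm = 15615, mean = 181.5698
Σfm² = 2856137.5
Σf(m − x̄)² = Σfm² − (Σfm)²/n = 2856137.5 − 15615²/86 = 20925.5814
Population variance = 20925.5814 / 86 = 243.3207
Standard deviation = √243.3207 = 15.5987

15.599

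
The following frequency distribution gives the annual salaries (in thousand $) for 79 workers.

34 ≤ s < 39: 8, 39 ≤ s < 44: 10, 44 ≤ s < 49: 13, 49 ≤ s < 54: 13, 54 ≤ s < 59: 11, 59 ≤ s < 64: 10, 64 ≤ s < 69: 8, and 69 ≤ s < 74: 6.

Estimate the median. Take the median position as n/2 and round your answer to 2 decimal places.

52.27

Cumulative frequencies: 8, 18, 31, 44, 55, 65, 73, 79
n = 79; position = n/2 = 39.5.
This falls in the class 49 ≤ s < 54: L = 49, F = 31, f = 13, h = 5.
Median ≈ 49 + ((39.5 − 31) / 13) × 5 = 52.2692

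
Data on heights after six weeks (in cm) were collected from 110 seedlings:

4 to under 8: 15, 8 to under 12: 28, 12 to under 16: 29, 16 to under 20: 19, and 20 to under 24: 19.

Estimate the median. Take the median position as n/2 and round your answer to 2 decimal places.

13.66

Cumulative frequencies: 15, 43, 72, 91, 110
n = 110; position = n/2 = 55.
This falls in the class 12 to under 16: L = 12, F = 43, f = 29, h = 4.
Median ≈ 12 + ((55 − 43) / 29) × 4 = 13.6552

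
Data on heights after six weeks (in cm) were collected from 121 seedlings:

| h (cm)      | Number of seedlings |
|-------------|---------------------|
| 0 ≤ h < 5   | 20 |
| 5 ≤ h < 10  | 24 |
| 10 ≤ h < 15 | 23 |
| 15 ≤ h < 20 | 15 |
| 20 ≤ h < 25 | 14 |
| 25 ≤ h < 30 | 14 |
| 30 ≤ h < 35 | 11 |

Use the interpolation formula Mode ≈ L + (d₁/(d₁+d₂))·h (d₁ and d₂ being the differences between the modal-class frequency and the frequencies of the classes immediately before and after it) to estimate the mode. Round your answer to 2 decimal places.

9.00

Modal class: 5 ≤ h < 10 (highest frequency 24).
d₁ = 24 − 20 = 4, d₂ = 24 − 23 = 1
Mode ≈ 5 + (4/(4+1)) × 5 = 5 + 4.0000 = 9.0000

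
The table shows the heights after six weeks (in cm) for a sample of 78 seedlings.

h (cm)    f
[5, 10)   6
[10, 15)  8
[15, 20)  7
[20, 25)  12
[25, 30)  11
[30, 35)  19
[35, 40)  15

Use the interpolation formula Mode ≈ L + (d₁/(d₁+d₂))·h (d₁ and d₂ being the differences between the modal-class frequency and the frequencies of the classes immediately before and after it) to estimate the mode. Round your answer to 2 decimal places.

33.33

Modal class: [30, 35) (highest frequency 19).
d₁ = 19 − 11 = 8, d₂ = 19 − 15 = 4
Mode ≈ 30 + (8/(8+4)) × 5 = 30 + 3.3333 = 33.3333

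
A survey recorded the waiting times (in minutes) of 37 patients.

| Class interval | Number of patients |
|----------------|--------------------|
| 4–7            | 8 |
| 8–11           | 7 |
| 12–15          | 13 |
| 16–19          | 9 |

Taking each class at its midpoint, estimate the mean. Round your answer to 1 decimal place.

Midpoints: 5.5, 9.5, 13.5, 17.5
Σfm = 8×5.5 + 7×9.5 + 13×13.5 + 9×17.5 = 443.5
n = Σf = 37
Mean = 443.5 / 37 = 11.9865

12.0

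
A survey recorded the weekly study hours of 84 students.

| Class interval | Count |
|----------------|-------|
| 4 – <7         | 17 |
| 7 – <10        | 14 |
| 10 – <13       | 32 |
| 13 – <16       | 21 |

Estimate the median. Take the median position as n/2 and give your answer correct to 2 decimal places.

11.03

Cumulative frequencies: 17, 31, 63, 84
n = 84; position = n/2 = 42.
This falls in the class 10 – <13: L = 10, F = 31, f = 32, h = 3.
Median ≈ 10 + ((42 − 31) / 32) × 3 = 11.0312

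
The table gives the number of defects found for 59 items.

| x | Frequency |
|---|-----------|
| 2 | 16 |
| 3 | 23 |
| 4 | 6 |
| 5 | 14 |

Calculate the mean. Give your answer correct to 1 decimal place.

Values: 2, 3, 4, 5
Σfx = 16×2 + 23×3 + 6×4 + 14×5 = 195
n = Σf = 59
Mean = 195 / 59 = 3.3051

3.3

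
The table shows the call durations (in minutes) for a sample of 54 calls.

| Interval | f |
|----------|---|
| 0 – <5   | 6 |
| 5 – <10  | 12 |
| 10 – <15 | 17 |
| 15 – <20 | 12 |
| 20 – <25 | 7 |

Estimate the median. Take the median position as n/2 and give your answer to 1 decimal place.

12.6

Cumulative frequencies: 6, 18, 35, 47, 54
n = 54; position = n/2 = 27.
This falls in the class 10 – <15: L = 10, F = 18, f = 17, h = 5.
Median ≈ 10 + ((27 − 18) / 17) × 5 = 12.6471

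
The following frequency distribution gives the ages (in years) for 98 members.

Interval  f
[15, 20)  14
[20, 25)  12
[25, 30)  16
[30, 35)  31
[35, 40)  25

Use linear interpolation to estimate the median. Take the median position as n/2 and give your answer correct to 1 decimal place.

Cumulative frequencies: 14, 26, 42, 73, 98
n = 98; position = n/2 = 49.
This falls in the class [30, 35): L = 30, F = 42, f = 31, h = 5.
Median ≈ 30 + ((49 − 42) / 31) × 5 = 31.1290

31.1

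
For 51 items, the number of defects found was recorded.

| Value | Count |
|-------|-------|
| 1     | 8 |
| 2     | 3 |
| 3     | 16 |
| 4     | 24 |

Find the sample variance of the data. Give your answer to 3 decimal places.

Values: 1, 2, 3, 4
n = 51, Σfx = 158, mean = 3.0980
Σfx² = 548
Σf(x − x̄)² = Σfx² − (Σfx)²/n = 548 − 158²/51 = 58.5098
Sample variance = 58.5098 / 50 = 1.1702

1.170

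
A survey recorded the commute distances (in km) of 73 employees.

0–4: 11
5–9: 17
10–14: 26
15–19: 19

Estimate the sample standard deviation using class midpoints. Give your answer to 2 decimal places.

5.09

Midpoints: 2, 7, 12, 17
n = 73, Σfm = 776, mean = 10.6301
Σfm² = 10112
Σf(m − x̄)² = Σfm² − (Σfm)²/n = 10112 − 776²/73 = 1863.0137
Sample variance = 1863.0137 / 72 = 25.8752
Standard deviation = √25.8752 = 5.0868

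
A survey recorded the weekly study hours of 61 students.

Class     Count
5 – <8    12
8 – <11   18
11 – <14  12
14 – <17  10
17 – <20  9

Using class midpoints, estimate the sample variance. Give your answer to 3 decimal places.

Midpoints: 6.5, 9.5, 12.5, 15.5, 18.5
n = 61, Σfm = 720.5, mean = 11.8115
Σfm² = 9489.25
Σf(m − x̄)² = Σfm² − (Σfm)²/n = 9489.25 − 720.5²/61 = 979.0820
Sample variance = 979.0820 / 60 = 16.3180

16.318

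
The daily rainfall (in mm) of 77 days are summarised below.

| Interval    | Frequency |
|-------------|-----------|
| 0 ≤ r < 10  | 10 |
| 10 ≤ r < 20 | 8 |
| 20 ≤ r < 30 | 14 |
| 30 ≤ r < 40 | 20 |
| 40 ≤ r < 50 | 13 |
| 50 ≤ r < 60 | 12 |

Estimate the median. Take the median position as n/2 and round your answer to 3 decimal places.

33.250

Cumulative frequencies: 10, 18, 32, 52, 65, 77
n = 77; position = n/2 = 38.5.
This falls in the class 30 ≤ r < 40: L = 30, F = 32, f = 20, h = 10.
Median ≈ 30 + ((38.5 − 32) / 20) × 10 = 33.2500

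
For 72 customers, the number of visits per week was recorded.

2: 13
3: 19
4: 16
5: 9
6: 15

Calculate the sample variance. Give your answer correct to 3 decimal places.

Values: 2, 3, 4, 5, 6
n = 72, Σfx = 282, mean = 3.9167
Σfx² = 1244
Σf(x − x̄)² = Σfx² − (Σfx)²/n = 1244 − 282²/72 = 139.5000
Sample variance = 139.5000 / 71 = 1.9648

1.965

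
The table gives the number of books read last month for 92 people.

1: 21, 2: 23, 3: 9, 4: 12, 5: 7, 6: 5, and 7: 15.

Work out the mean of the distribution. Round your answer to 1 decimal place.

Values: 1, 2, 3, 4, 5, 6, 7
Σfx = 21×1 + 23×2 + 9×3 + 12×4 + 7×5 + 5×6 + 15×7 = 312
n = Σf = 92
Mean = 312 / 92 = 3.3913

3.4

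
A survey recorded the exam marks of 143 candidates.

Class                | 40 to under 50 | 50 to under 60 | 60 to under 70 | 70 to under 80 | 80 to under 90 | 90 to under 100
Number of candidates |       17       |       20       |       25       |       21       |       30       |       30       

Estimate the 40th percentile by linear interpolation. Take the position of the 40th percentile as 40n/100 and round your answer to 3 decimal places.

Cumulative frequencies: 17, 37, 62, 83, 113, 143
n = 143; position = 40n/100 = 57.2.
This falls in the class 60 to under 70: L = 60, F = 37, f = 25, h = 10.
40th percentile ≈ 60 + ((57.2 − 37) / 25) × 10 = 68.0800

68.080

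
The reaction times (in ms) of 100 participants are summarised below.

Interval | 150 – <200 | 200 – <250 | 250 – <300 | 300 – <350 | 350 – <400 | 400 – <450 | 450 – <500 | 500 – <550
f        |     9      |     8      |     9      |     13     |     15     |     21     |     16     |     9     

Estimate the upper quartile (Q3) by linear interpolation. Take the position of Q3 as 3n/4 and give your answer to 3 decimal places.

450.000

Cumulative frequencies: 9, 17, 26, 39, 54, 75, 91, 100
n = 100; position = 3n/4 = 75.
This falls in the class 400 – <450: L = 400, F = 54, f = 21, h = 50.
Upper quartile ≈ 400 + ((75 − 54) / 21) × 50 = 450.0000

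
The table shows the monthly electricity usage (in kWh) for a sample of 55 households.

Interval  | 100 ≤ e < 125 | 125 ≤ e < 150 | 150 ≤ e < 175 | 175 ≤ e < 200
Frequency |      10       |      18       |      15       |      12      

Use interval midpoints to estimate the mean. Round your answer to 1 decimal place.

150.7

Midpoints: 112.5, 137.5, 162.5, 187.5
Σfm = 10×112.5 + 18×137.5 + 15×162.5 + 12×187.5 = 8287.5
n = Σf = 55
Mean = 8287.5 / 55 = 150.6818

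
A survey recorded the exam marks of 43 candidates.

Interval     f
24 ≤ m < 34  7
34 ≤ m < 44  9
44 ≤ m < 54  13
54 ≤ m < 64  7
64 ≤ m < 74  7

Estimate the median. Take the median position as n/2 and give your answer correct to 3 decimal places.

Cumulative frequencies: 7, 16, 29, 36, 43
n = 43; position = n/2 = 21.5.
This falls in the class 44 ≤ m < 54: L = 44, F = 16, f = 13, h = 10.
Median ≈ 44 + ((21.5 − 16) / 13) × 10 = 48.2308

48.231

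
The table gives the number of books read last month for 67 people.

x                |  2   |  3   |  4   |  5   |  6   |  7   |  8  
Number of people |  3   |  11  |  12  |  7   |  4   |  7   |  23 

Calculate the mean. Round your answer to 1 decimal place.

Values: 2, 3, 4, 5, 6, 7, 8
Σfx = 3×2 + 11×3 + 12×4 + 7×5 + 4×6 + 7×7 + 23×8 = 379
n = Σf = 67
Mean = 379 / 67 = 5.6567

5.7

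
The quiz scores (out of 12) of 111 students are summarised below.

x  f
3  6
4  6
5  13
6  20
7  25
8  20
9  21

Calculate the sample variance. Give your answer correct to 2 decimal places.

Values: 3, 4, 5, 6, 7, 8, 9
n = 111, Σfx = 751, mean = 6.7658
Σfx² = 5401
Σf(x − x̄)² = Σfx² − (Σfx)²/n = 5401 − 751²/111 = 319.9099
Sample variance = 319.9099 / 110 = 2.9083

2.91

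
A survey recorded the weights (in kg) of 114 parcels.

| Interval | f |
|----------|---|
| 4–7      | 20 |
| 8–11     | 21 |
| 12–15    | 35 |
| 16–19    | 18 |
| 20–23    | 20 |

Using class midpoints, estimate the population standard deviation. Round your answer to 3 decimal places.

Midpoints: 5.5, 9.5, 13.5, 17.5, 21.5
n = 114, Σfm = 1527, mean = 13.3947
Σfm² = 23636.5
Σf(m − x̄)² = Σfm² − (Σfm)²/n = 23636.5 − 1527²/114 = 3182.7368
Population variance = 3182.7368 / 114 = 27.9187
Standard deviation = √27.9187 = 5.2838

5.284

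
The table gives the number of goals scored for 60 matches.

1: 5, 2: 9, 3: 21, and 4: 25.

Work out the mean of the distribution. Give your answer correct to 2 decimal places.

3.10

Values: 1, 2, 3, 4
Σfx = 5×1 + 9×2 + 21×3 + 25×4 = 186
n = Σf = 60
Mean = 186 / 60 = 3.1000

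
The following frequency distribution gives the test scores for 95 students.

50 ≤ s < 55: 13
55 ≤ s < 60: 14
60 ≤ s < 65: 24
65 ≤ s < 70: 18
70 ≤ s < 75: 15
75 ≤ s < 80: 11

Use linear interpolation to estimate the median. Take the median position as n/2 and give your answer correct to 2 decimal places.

Cumulative frequencies: 13, 27, 51, 69, 84, 95
n = 95; position = n/2 = 47.5.
This falls in the class 60 ≤ s < 65: L = 60, F = 27, f = 24, h = 5.
Median ≈ 60 + ((47.5 − 27) / 24) × 5 = 64.2708

64.27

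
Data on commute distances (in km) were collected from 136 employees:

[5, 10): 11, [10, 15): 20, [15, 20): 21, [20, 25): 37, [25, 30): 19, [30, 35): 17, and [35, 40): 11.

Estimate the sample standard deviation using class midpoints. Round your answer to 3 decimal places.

8.450

Midpoints: 7.5, 12.5, 17.5, 22.5, 27.5, 32.5, 37.5
n = 136, Σfm = 3020, mean = 22.2059
Σfm² = 76700
Σf(m − x̄)² = Σfm² − (Σfm)²/n = 76700 − 3020²/136 = 9638.2353
Sample variance = 9638.2353 / 135 = 71.3943
Standard deviation = √71.3943 = 8.4495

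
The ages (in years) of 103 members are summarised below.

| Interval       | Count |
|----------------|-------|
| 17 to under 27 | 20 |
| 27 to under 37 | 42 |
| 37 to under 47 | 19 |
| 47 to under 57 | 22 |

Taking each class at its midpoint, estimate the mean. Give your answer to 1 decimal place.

36.2

Midpoints: 22, 32, 42, 52
Σfm = 20×22 + 42×32 + 19×42 + 22×52 = 3726
n = Σf = 103
Mean = 3726 / 103 = 36.1748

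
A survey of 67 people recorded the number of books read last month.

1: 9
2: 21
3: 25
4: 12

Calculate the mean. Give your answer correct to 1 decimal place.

2.6

Values: 1, 2, 3, 4
Σfx = 9×1 + 21×2 + 25×3 + 12×4 = 174
n = Σf = 67
Mean = 174 / 67 = 2.5970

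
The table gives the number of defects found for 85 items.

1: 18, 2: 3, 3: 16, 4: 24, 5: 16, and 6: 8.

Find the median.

4

Cumulative frequencies: 18, 21, 37, 61, 77, 85
n = 85, so the median is the value in position (n+1)/2 = 43.
Position 43 falls at value 4.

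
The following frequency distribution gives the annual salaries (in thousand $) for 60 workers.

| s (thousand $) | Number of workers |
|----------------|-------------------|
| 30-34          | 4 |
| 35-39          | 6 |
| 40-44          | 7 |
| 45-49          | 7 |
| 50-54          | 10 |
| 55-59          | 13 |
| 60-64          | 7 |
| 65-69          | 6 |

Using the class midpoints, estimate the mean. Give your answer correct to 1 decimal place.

Midpoints: 32, 37, 42, 47, 52, 57, 62, 67
Σfm = 4×32 + 6×37 + 7×42 + 7×47 + 10×52 + 13×57 + 7×62 + 6×67 = 3070
n = Σf = 60
Mean = 3070 / 60 = 51.1667

51.2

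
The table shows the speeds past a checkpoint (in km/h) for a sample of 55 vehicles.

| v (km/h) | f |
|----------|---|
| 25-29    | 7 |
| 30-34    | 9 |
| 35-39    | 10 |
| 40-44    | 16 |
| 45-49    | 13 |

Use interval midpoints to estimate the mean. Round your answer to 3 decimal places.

38.727

Midpoints: 27, 32, 37, 42, 47
Σfm = 7×27 + 9×32 + 10×37 + 16×42 + 13×47 = 2130
n = Σf = 55
Mean = 2130 / 55 = 38.7273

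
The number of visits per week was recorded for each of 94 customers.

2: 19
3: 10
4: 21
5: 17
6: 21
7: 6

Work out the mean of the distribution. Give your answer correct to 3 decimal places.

Values: 2, 3, 4, 5, 6, 7
Σfx = 19×2 + 10×3 + 21×4 + 17×5 + 21×6 + 6×7 = 405
n = Σf = 94
Mean = 405 / 94 = 4.3085

4.309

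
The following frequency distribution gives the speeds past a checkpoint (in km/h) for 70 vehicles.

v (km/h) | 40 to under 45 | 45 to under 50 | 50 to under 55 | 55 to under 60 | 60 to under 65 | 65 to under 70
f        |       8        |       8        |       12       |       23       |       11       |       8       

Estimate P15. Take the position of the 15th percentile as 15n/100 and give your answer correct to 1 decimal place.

46.6

Cumulative frequencies: 8, 16, 28, 51, 62, 70
n = 70; position = 15n/100 = 10.5.
This falls in the class 45 to under 50: L = 45, F = 8, f = 8, h = 5.
15th percentile ≈ 45 + ((10.5 − 8) / 8) × 5 = 46.5625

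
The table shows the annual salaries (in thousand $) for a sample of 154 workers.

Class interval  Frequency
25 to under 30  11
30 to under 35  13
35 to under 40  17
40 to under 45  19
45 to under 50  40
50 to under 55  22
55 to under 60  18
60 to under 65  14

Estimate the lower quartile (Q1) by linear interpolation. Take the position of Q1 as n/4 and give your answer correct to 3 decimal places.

Cumulative frequencies: 11, 24, 41, 60, 100, 122, 140, 154
n = 154; position = n/4 = 38.5.
This falls in the class 35 to under 40: L = 35, F = 24, f = 17, h = 5.
Lower quartile ≈ 35 + ((38.5 − 24) / 17) × 5 = 39.2647

39.265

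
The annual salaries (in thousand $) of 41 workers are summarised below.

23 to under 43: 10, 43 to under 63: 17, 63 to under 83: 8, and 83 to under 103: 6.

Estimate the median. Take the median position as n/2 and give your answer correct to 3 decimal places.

Cumulative frequencies: 10, 27, 35, 41
n = 41; position = n/2 = 20.5.
This falls in the class 43 to under 63: L = 43, F = 10, f = 17, h = 20.
Median ≈ 43 + ((20.5 − 10) / 17) × 20 = 55.3529

55.353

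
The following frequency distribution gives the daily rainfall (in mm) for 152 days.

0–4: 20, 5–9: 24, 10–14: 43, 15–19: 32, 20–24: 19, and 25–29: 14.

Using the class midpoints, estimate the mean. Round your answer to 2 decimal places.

13.58

Midpoints: 2, 7, 12, 17, 22, 27
Σfm = 20×2 + 24×7 + 43×12 + 32×17 + 19×22 + 14×27 = 2064
n = Σf = 152
Mean = 2064 / 152 = 13.5789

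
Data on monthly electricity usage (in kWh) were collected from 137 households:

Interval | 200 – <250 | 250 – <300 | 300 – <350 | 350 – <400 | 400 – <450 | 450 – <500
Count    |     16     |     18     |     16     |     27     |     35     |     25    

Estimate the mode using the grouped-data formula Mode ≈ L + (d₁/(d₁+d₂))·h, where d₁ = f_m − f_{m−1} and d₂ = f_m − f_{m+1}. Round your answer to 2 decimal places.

422.22

Modal class: 400 – <450 (highest frequency 35).
d₁ = 35 − 27 = 8, d₂ = 35 − 25 = 10
Mode ≈ 400 + (8/(8+10)) × 50 = 400 + 22.2222 = 422.2222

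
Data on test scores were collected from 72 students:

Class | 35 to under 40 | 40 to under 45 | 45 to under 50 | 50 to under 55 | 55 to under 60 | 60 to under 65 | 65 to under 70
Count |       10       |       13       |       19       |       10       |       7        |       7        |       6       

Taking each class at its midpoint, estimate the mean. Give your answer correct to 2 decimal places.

Midpoints: 37.5, 42.5, 47.5, 52.5, 57.5, 62.5, 67.5
Σfm = 10×37.5 + 13×42.5 + 19×47.5 + 10×52.5 + 7×57.5 + 7×62.5 + 6×67.5 = 3600
n = Σf = 72
Mean = 3600 / 72 = 50.0000

50.00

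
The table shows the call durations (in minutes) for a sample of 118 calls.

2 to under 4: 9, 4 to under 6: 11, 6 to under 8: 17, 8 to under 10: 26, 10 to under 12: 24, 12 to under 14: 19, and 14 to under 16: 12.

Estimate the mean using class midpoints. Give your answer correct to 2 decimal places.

9.54

Midpoints: 3, 5, 7, 9, 11, 13, 15
Σfm = 9×3 + 11×5 + 17×7 + 26×9 + 24×11 + 19×13 + 12×15 = 1126
n = Σf = 118
Mean = 1126 / 118 = 9.5424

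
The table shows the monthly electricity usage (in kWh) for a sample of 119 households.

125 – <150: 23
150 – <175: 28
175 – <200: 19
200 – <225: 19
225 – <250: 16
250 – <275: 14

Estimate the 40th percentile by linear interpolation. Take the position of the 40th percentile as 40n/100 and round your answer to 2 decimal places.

171.96

Cumulative frequencies: 23, 51, 70, 89, 105, 119
n = 119; position = 40n/100 = 47.6.
This falls in the class 150 – <175: L = 150, F = 23, f = 28, h = 25.
40th percentile ≈ 150 + ((47.6 − 23) / 28) × 25 = 171.9643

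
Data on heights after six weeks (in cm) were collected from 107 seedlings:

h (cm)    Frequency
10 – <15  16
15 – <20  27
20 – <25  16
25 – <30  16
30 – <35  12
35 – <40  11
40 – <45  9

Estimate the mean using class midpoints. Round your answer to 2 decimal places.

24.84

Midpoints: 12.5, 17.5, 22.5, 27.5, 32.5, 37.5, 42.5
Σfm = 16×12.5 + 27×17.5 + 16×22.5 + 16×27.5 + 12×32.5 + 11×37.5 + 9×42.5 = 2657.5
n = Σf = 107
Mean = 2657.5 / 107 = 24.8364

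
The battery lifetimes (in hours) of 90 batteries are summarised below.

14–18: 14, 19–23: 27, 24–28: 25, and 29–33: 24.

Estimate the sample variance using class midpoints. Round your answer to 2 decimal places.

27.06

Midpoints: 16, 21, 26, 31
n = 90, Σfm = 2185, mean = 24.2778
Σfm² = 55455
Σf(m − x̄)² = Σfm² − (Σfm)²/n = 55455 − 2185²/90 = 2408.0556
Sample variance = 2408.0556 / 89 = 27.0568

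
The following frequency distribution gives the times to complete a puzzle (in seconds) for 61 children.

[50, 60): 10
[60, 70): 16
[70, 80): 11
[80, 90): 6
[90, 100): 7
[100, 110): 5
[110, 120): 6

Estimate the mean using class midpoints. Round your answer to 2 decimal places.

Midpoints: 55, 65, 75, 85, 95, 105, 115
Σfm = 10×55 + 16×65 + 11×75 + 6×85 + 7×95 + 5×105 + 6×115 = 4805
n = Σf = 61
Mean = 4805 / 61 = 78.7705

78.77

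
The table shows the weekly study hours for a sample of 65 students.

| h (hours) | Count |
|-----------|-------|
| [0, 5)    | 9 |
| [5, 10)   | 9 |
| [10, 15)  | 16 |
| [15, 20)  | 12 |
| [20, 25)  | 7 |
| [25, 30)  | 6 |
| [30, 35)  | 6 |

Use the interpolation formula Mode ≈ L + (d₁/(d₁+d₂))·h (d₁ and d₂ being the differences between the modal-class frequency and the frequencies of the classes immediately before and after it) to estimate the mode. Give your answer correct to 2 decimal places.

Modal class: [10, 15) (highest frequency 16).
d₁ = 16 − 9 = 7, d₂ = 16 − 12 = 4
Mode ≈ 10 + (7/(7+4)) × 5 = 10 + 3.1818 = 13.1818

13.18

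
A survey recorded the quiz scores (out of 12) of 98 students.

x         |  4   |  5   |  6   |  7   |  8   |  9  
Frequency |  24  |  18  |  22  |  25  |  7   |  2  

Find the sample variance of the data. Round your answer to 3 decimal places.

1.861

Values: 4, 5, 6, 7, 8, 9
n = 98, Σfx = 567, mean = 5.7857
Σfx² = 3461
Σf(x − x̄)² = Σfx² − (Σfx)²/n = 3461 − 567²/98 = 180.5000
Sample variance = 180.5000 / 97 = 1.8608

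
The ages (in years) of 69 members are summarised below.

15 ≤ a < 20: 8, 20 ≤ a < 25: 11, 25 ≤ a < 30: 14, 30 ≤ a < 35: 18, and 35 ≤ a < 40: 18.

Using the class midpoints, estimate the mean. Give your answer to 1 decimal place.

29.5

Midpoints: 17.5, 22.5, 27.5, 32.5, 37.5
Σfm = 8×17.5 + 11×22.5 + 14×27.5 + 18×32.5 + 18×37.5 = 2032.5
n = Σf = 69
Mean = 2032.5 / 69 = 29.4565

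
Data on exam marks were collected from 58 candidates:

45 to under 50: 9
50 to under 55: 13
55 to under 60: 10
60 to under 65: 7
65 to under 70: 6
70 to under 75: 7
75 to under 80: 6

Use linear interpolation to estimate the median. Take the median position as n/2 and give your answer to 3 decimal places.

Cumulative frequencies: 9, 22, 32, 39, 45, 52, 58
n = 58; position = n/2 = 29.
This falls in the class 55 to under 60: L = 55, F = 22, f = 10, h = 5.
Median ≈ 55 + ((29 − 22) / 10) × 5 = 58.5000

58.500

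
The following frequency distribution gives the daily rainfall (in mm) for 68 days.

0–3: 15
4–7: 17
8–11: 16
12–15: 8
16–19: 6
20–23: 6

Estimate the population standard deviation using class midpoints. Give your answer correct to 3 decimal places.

6.170

Midpoints: 1.5, 5.5, 9.5, 13.5, 17.5, 21.5
n = 68, Σfm = 610, mean = 8.9706
Σfm² = 8061
Σf(m − x̄)² = Σfm² − (Σfm)²/n = 8061 − 610²/68 = 2588.9412
Population variance = 2588.9412 / 68 = 38.0727
Standard deviation = √38.0727 = 6.1703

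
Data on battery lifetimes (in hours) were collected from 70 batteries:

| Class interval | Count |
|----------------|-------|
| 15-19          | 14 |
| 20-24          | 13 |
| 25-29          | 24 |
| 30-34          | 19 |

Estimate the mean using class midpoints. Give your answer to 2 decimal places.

Midpoints: 17, 22, 27, 32
Σfm = 14×17 + 13×22 + 24×27 + 19×32 = 1780
n = Σf = 70
Mean = 1780 / 70 = 25.4286

25.43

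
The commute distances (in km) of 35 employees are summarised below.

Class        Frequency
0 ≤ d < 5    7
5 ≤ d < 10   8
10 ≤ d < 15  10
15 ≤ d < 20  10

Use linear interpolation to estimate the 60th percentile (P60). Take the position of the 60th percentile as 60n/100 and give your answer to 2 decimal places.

13.00

Cumulative frequencies: 7, 15, 25, 35
n = 35; position = 60n/100 = 21.
This falls in the class 10 ≤ d < 15: L = 10, F = 15, f = 10, h = 5.
60th percentile ≈ 10 + ((21 − 15) / 10) × 5 = 13.0000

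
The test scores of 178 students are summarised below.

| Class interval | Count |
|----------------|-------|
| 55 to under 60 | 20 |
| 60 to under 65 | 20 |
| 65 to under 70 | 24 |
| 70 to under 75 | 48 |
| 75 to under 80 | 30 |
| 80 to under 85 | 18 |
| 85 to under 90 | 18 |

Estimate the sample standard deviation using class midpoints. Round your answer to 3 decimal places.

8.797

Midpoints: 57.5, 62.5, 67.5, 72.5, 77.5, 82.5, 87.5
n = 178, Σfm = 12885, mean = 72.3876
Σfm² = 946412.5
Σf(m − x̄)² = Σfm² − (Σfm)²/n = 946412.5 − 12885²/178 = 13697.7528
Sample variance = 13697.7528 / 177 = 77.3884
Standard deviation = √77.3884 = 8.7971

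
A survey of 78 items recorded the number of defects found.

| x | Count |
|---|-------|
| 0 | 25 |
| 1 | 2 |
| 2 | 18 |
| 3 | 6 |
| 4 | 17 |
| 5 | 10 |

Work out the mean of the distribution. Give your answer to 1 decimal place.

Values: 0, 1, 2, 3, 4, 5
Σfx = 25×0 + 2×1 + 18×2 + 6×3 + 17×4 + 10×5 = 174
n = Σf = 78
Mean = 174 / 78 = 2.2308

2.2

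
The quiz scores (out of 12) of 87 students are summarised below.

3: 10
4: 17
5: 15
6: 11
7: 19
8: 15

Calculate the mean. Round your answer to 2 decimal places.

Values: 3, 4, 5, 6, 7, 8
Σfx = 10×3 + 17×4 + 15×5 + 11×6 + 19×7 + 15×8 = 492
n = Σf = 87
Mean = 492 / 87 = 5.6552

5.66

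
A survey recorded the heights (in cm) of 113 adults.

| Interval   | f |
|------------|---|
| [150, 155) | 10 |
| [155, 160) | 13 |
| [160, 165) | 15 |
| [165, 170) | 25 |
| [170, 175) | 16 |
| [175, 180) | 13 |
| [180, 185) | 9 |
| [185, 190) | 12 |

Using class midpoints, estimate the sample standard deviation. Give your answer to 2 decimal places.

10.34

Midpoints: 152.5, 157.5, 162.5, 167.5, 172.5, 177.5, 182.5, 187.5
n = 113, Σfm = 19157.5, mean = 169.5354
Σfm² = 3259856.25
Σf(m − x̄)² = Σfm² − (Σfm)²/n = 3259856.25 − 19157.5²/113 = 11981.8584
Sample variance = 11981.8584 / 112 = 106.9809
Standard deviation = √106.9809 = 10.3432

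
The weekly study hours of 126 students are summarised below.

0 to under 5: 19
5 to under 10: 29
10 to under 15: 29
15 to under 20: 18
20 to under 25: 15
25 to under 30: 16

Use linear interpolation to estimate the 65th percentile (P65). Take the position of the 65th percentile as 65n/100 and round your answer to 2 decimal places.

16.36

Cumulative frequencies: 19, 48, 77, 95, 110, 126
n = 126; position = 65n/100 = 81.9.
This falls in the class 15 to under 20: L = 15, F = 77, f = 18, h = 5.
65th percentile ≈ 15 + ((81.9 − 77) / 18) × 5 = 16.3611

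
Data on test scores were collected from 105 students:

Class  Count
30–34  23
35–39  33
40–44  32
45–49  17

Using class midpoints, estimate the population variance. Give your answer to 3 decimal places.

25.093

Midpoints: 32, 37, 42, 47
n = 105, Σfm = 4100, mean = 39.0476
Σfm² = 162730
Σf(m − x̄)² = Σfm² − (Σfm)²/n = 162730 − 4100²/105 = 2634.7619
Population variance = 2634.7619 / 105 = 25.0930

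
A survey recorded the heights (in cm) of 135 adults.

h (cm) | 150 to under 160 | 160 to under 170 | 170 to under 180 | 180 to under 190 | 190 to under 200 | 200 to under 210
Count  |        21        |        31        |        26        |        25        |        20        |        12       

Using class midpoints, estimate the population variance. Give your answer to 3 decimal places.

238.661

Midpoints: 155, 165, 175, 185, 195, 205
n = 135, Σfm = 23905, mean = 177.0741
Σfm² = 4265175
Σf(m − x̄)² = Σfm² − (Σfm)²/n = 4265175 − 23905²/135 = 32219.2593
Population variance = 32219.2593 / 135 = 238.6612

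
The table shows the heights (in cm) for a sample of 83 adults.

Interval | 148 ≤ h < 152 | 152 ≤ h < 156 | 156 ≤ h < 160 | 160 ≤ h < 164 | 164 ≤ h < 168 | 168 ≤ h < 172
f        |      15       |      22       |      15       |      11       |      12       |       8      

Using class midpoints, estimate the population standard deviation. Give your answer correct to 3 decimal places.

Midpoints: 150, 154, 158, 162, 166, 170
n = 83, Σfm = 13142, mean = 158.3373
Σfm² = 2084268
Σf(m − x̄)² = Σfm² − (Σfm)²/n = 2084268 − 13142²/83 = 3398.5542
Population variance = 3398.5542 / 83 = 40.9464
Standard deviation = √40.9464 = 6.3989

6.399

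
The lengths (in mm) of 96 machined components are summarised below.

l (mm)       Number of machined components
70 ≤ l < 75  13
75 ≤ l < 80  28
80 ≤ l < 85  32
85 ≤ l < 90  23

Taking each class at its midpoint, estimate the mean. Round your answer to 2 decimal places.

Midpoints: 72.5, 77.5, 82.5, 87.5
Σfm = 13×72.5 + 28×77.5 + 32×82.5 + 23×87.5 = 7765
n = Σf = 96
Mean = 7765 / 96 = 80.8854

80.89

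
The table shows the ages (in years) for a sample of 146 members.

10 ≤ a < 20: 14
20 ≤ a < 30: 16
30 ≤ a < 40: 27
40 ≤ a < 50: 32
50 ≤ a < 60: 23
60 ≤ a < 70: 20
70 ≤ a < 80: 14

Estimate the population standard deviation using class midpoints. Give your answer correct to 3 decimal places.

17.476

Midpoints: 15, 25, 35, 45, 55, 65, 75
n = 146, Σfm = 6610, mean = 45.2740
Σfm² = 343850
Σf(m − x̄)² = Σfm² − (Σfm)²/n = 343850 − 6610²/146 = 44589.0411
Population variance = 44589.0411 / 146 = 305.4044
Standard deviation = √305.4044 = 17.4758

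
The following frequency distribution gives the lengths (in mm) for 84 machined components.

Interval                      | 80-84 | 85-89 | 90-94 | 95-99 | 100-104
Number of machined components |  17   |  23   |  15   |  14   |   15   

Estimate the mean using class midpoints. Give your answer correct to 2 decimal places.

Midpoints: 82, 87, 92, 97, 102
Σfm = 17×82 + 23×87 + 15×92 + 14×97 + 15×102 = 7663
n = Σf = 84
Mean = 7663 / 84 = 91.2262

91.23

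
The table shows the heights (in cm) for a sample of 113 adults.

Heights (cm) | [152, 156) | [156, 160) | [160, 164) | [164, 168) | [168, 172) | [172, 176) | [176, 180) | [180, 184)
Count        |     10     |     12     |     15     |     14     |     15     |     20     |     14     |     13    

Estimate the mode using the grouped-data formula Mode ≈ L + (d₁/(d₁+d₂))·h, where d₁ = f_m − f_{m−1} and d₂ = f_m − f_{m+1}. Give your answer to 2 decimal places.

173.82

Modal class: [172, 176) (highest frequency 20).
d₁ = 20 − 15 = 5, d₂ = 20 − 14 = 6
Mode ≈ 172 + (5/(5+6)) × 4 = 172 + 1.8182 = 173.8182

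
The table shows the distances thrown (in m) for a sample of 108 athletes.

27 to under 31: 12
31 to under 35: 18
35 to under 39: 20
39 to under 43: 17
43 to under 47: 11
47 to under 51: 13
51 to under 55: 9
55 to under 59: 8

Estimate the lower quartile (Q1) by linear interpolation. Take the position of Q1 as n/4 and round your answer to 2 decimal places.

Cumulative frequencies: 12, 30, 50, 67, 78, 91, 100, 108
n = 108; position = n/4 = 27.
This falls in the class 31 to under 35: L = 31, F = 12, f = 18, h = 4.
Lower quartile ≈ 31 + ((27 − 12) / 18) × 4 = 34.3333

34.33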